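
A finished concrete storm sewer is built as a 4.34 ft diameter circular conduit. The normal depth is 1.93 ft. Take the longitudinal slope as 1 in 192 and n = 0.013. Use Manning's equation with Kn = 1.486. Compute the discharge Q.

For a circular section of diameter D = 4.34 ft at depth y = 1.93 ft, the central angle is θ = 2 arccos(1 − 2y/D) = 2.92 rad. Then A = (D²/8)(θ − sin θ) = 6.357 ft² and P = Dθ/2 = 6.336 ft.
Hydraulic radius R = A/P = 6.357/6.336 = 1.003 ft.
Manning's equation: Q = (1.486/n) A R^(2/3) S^(1/2) = (1.486/0.013) × 6.357 × 1.003^(2/3) × 0.005208^(1/2) = 52.6 ft³/s.

Q = 52.6 ft³/s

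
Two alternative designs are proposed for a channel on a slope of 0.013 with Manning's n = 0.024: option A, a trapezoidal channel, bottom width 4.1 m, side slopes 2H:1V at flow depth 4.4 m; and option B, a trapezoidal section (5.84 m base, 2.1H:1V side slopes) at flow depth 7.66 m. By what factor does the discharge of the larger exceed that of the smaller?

Channel A: With bottom width b = 4.1 m and side slope z = 2: A = (b + zy)y = (4.1 + 2×4.4)×4.4 = 56.76 m²; P = b + 2y√(1+z²) = 4.1 + 2×4.4×2.236 = 23.78 m. Hydraulic radius R = A/P = 56.76/23.78 = 2.387 m. Q_A = (1/0.024)·56.76·2.387^(2/3)·√0.013 = 481.6 m³/s.
Channel B: With bottom width b = 5.84 m and side slope z = 2.1: A = (b + zy)y = (5.84 + 2.1×7.66)×7.66 = 168 m²; P = b + 2y√(1+z²) = 5.84 + 2×7.66×2.326 = 41.47 m. Hydraulic radius R = A/P = 168/41.47 = 4.05 m. Q_B = (1/0.024)·168·4.05^(2/3)·√0.013 = 2027 m³/s.
The larger discharge is 2027 m³/s and the smaller is 481.6 m³/s; the ratio is 4.21.

4.21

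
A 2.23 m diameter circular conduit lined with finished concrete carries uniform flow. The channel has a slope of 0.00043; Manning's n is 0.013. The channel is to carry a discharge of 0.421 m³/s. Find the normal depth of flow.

y_n = 0.476 m

Manning's equation rearranged: A R^(2/3) = nQ / (1·√S) = 0.013 × 0.421 / (√0.00043) = 0.2639.
Trying y = 0.337 m: A R^(2/3) = 0.1306 — low.
Trying y = 0.547 m: A R^(2/3) = 0.349 — high.
Trying y = 0.476 m: A R^(2/3) = 0.2642 — close enough.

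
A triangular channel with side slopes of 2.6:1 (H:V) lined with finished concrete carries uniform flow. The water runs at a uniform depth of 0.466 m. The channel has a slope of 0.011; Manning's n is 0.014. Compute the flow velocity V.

For a triangular section with side slope z = 2.6: A = zy² = 2.6×0.466² = 0.5646 m²; P = 2y√(1+z²) = 2×0.466×2.786 = 2.596 m.
Hydraulic radius R = A/P = 0.5646/2.596 = 0.2175 m.
From Manning's equation, V = (1/n) R^(2/3) S^(1/2) = (1/0.014) × 0.2175^(2/3) × 0.011^(1/2) = 2.71 m/s.

V = 2.71 m/s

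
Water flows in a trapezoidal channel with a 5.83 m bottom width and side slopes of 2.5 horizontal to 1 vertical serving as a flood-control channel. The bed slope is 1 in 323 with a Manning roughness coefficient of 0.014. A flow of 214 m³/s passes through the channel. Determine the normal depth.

y_n = 2.86 m

Manning's equation rearranged: A R^(2/3) = nQ / (1·√S) = 0.014 × 214 / (√0.003096) = 53.84.
Try y = 3.46 m: A R^(2/3) = 80.8 — too large.
Try y = 2.05 m: A R^(2/3) = 27.18 — too small.
Try y = 2.86 m: A R^(2/3) = 53.88 — matches.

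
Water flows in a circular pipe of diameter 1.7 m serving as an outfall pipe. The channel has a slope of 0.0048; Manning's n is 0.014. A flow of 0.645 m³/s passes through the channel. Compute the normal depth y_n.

Manning's equation rearranged: A R^(2/3) = nQ / (1·√S) = 0.014 × 0.645 / (√0.0048) = 0.1303.
At y = 0.44 m: A R^(2/3) = 0.1882 — over.
At y = 0.287 m: A R^(2/3) = 0.07954 — short.
At y = 0.366 m: A R^(2/3) = 0.1304 — matches.

y_n = 0.366 m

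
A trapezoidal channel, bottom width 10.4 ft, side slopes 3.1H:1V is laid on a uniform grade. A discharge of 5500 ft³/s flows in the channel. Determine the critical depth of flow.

At critical depth, Q² T / (g A³) = 1, i.e. A³/T = Q²/g = 5500²/32.2 = 939400.
Trying y = 6.75 ft: A³/T = 180900 — too small.
Trying y = 9.9 ft: A³/T = 937800 — matches.

y_c = 9.9 ft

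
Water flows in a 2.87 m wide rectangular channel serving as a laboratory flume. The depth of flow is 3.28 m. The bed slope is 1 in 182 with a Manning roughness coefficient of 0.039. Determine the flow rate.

Q = 17.9 m³/s

Flow area A = b·y = 2.87 × 3.28 = 9.414 m². Wetted perimeter P = b + 2y = 2.87 + 2×3.28 = 9.43 m.
Hydraulic radius R = A/P = 9.414/9.43 = 0.9983 m.
Manning's equation: Q = (1/n) A R^(2/3) S^(1/2) = (1/0.039) × 9.414 × 0.9983^(2/3) × 0.005495^(1/2) = 17.9 m³/s.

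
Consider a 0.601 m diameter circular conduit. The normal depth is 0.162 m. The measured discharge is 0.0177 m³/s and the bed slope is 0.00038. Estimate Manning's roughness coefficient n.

For a circular section of diameter D = 0.601 m at depth y = 0.162 m, the central angle is θ = 2 arccos(1 − 2y/D) = 2.184 rad. Then A = (D²/8)(θ − sin θ) = 0.06165 m² and P = Dθ/2 = 0.6562 m.
Hydraulic radius R = A/P = 0.06165/0.6562 = 0.09396 m.
Rearranging Manning's equation: n = (1/Q) A R^(2/3) S^(1/2) = (1/0.0177) × 0.06165 × 0.09396^(2/3) × √0.00038 = 0.014.

n = 0.014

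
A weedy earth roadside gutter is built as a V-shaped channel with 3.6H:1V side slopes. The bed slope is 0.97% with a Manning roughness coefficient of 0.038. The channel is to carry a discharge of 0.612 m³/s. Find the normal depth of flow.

y_n = 0.432 m

Manning's equation rearranged: A R^(2/3) = nQ / (1·√S) = 0.038 × 0.612 / (√0.0097) = 0.2361.
Trying y = 0.354 m: A R^(2/3) = 0.1387 — short.
Trying y = 0.501 m: A R^(2/3) = 0.3503 — over.
Trying y = 0.432 m: A R^(2/3) = 0.2359 — matches.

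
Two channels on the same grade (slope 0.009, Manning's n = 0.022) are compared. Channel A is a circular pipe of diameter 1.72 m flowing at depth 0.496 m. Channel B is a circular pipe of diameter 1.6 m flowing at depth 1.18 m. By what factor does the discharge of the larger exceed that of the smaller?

4.06

Channel A: For a circular section of diameter D = 1.72 m at depth y = 0.496 m, the central angle is θ = 2 arccos(1 − 2y/D) = 2.268 rad. Then A = (D²/8)(θ − sin θ) = 0.5549 m² and P = Dθ/2 = 1.95 m. Hydraulic radius R = A/P = 0.5549/1.95 = 0.2846 m. Q_A = (1/0.022)·0.5549·0.2846^(2/3)·√0.009 = 1.035 m³/s.
Channel B: For a circular section of diameter D = 1.6 m at depth y = 1.18 m, the central angle is θ = 2 arccos(1 − 2y/D) = 4.132 rad. Then A = (D²/8)(θ − sin θ) = 1.59 m² and P = Dθ/2 = 3.305 m. Hydraulic radius R = A/P = 1.59/3.305 = 0.4809 m. Q_B = (1/0.022)·1.59·0.4809^(2/3)·√0.009 = 4.208 m³/s.
The larger discharge is 4.208 m³/s and the smaller is 1.035 m³/s; the ratio is 4.06.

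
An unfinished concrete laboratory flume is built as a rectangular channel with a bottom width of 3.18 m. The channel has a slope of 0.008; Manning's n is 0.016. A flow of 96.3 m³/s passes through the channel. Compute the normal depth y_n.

Manning's equation rearranged: A R^(2/3) = nQ / (1·√S) = 0.016 × 96.3 / (√0.008) = 17.23.
Try y = 5.33 m: A R^(2/3) = 19.4 — too large.
Try y = 3.42 m: A R^(2/3) = 11.49 — too small.
Try y = 4.81 m: A R^(2/3) = 17.22 — matches.

y_n = 4.81 m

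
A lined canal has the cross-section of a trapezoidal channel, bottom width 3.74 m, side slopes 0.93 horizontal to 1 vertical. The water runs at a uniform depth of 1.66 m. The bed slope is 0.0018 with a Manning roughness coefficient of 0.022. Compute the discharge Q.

Q = 17.6 m³/s

With bottom width b = 3.74 m and side slope z = 0.93: A = (b + zy)y = (3.74 + 0.93×1.66)×1.66 = 8.771 m²; P = b + 2y√(1+z²) = 3.74 + 2×1.66×1.366 = 8.274 m.
Hydraulic radius R = A/P = 8.771/8.274 = 1.06 m.
Manning's equation: Q = (1/n) A R^(2/3) S^(1/2) = (1/0.022) × 8.771 × 1.06^(2/3) × 0.0018^(1/2) = 17.6 m³/s.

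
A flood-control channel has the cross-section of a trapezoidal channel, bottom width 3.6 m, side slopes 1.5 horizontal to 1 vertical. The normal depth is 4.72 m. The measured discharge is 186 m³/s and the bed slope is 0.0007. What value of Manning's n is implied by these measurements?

n = 0.013

With bottom width b = 3.6 m and side slope z = 1.5: A = (b + zy)y = (3.6 + 1.5×4.72)×4.72 = 50.41 m²; P = b + 2y√(1+z²) = 3.6 + 2×4.72×1.803 = 20.62 m.
Hydraulic radius R = A/P = 50.41/20.62 = 2.445 m.
Rearranging Manning's equation: n = (1/Q) A R^(2/3) S^(1/2) = (1/186) × 50.41 × 2.445^(2/3) × √0.0007 = 0.013.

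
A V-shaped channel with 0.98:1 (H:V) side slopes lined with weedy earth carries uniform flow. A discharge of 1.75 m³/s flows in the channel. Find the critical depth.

At critical depth, Q² T / (g A³) = 1, i.e. A³/T = Q²/g = 1.75²/9.81 = 0.3122.
At y = 1.06 m: A³/T = 0.6426 — high.
At y = 0.699 m: A³/T = 0.08013 — low.
At y = 0.917 m: A³/T = 0.3114 — ≈ 0.3122.

y_c = 0.917 m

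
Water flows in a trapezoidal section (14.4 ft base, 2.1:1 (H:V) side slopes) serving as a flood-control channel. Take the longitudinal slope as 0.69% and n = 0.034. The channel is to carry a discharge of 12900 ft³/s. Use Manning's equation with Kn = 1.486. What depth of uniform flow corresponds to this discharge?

Manning's equation rearranged: A R^(2/3) = nQ / (1.486·√S) = 0.034 × 12900 / (1.486 × √0.0069) = 3553.
At y = 13.4 ft: A R^(2/3) = 2170 — short.
At y = 18.6 ft: A R^(2/3) = 4570 — over.
At y = 16.7 ft: A R^(2/3) = 3567 — close enough.

y_n = 16.7 ft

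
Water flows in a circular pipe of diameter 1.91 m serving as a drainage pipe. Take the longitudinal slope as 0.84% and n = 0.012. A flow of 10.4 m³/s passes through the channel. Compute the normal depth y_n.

Manning's equation rearranged: A R^(2/3) = nQ / (1·√S) = 0.012 × 10.4 / (√0.0084) = 1.362.
Try y = 1.52 m: A R^(2/3) = 1.702 — over.
Try y = 1.27 m: A R^(2/3) = 1.367 — matches.

y_n = 1.27 m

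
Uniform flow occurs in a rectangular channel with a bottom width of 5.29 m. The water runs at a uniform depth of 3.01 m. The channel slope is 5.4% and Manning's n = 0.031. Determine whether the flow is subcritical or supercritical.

Flow area A = b·y = 5.29 × 3.01 = 15.92 m². Wetted perimeter P = b + 2y = 5.29 + 2×3.01 = 11.31 m.
Hydraulic radius R = A/P = 15.92/11.31 = 1.408 m.
V = (1/n) R^(2/3) √S = (1/0.031) × 1.408^(2/3) × √0.054 = 9.416 m/s. Hydraulic depth D_h = A/T = 15.92/5.29 = 3.01 m.
Froude number Fr = V/√(g·D_h) = 9.416/√(9.81×3.01) = 1.73, which is greater than 1, so the flow is supercritical.

supercritical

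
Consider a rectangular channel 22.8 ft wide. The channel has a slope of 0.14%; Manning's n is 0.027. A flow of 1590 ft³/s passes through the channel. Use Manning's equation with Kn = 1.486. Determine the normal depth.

y_n = 10.8 ft

Manning's equation rearranged: A R^(2/3) = nQ / (1.486·√S) = 0.027 × 1590 / (1.486 × √0.0014) = 772.1.
Try y = 9.49 ft: A R^(2/3) = 647.7 — too small.
Try y = 10.8 ft: A R^(2/3) = 771.5 — close enough.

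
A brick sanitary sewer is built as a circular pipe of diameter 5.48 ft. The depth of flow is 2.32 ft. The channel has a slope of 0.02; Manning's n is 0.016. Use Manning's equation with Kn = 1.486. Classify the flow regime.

For a circular section of diameter D = 5.48 ft at depth y = 2.32 ft, the central angle is θ = 2 arccos(1 − 2y/D) = 2.834 rad. Then A = (D²/8)(θ − sin θ) = 9.5 ft² and P = Dθ/2 = 7.765 ft.
Hydraulic radius R = A/P = 9.5/7.765 = 1.224 ft.
V = (1.486/n) R^(2/3) √S = (1.486/0.016) × 1.224^(2/3) × √0.02 = 15.03 ft/s. Hydraulic depth D_h = A/T = 9.5/5.415 = 1.754 ft.
Froude number Fr = V/√(g·D_h) = 15.03/√(32.2×1.754) = 2, which is greater than 1, so the flow is supercritical.

supercritical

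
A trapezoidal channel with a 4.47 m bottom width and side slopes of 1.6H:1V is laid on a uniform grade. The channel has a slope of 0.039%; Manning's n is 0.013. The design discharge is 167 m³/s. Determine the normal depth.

Manning's equation rearranged: A R^(2/3) = nQ / (1·√S) = 0.013 × 167 / (√0.00039) = 109.9.
Trying y = 5.95 m: A R^(2/3) = 176.7 — over.
Trying y = 4.8 m: A R^(2/3) = 109.8 — close enough.

y_n = 4.8 m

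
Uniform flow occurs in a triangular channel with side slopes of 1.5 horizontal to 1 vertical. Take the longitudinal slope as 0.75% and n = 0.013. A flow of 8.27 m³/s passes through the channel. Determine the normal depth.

Manning's equation rearranged: A R^(2/3) = nQ / (1·√S) = 0.013 × 8.27 / (√0.0075) = 1.241.
Try y = 1.39 m: A R^(2/3) = 2.012 — too large.
Try y = 0.865 m: A R^(2/3) = 0.5678 — too small.
Try y = 1.16 m: A R^(2/3) = 1.242 — close enough.

y_n = 1.16 m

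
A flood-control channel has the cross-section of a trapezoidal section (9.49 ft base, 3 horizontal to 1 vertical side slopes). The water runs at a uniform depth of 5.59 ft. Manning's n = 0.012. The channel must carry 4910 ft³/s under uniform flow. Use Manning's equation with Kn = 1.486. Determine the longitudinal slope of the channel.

With bottom width b = 9.49 ft and side slope z = 3: A = (b + zy)y = (9.49 + 3×5.59)×5.59 = 146.8 ft²; P = b + 2y√(1+z²) = 9.49 + 2×5.59×3.162 = 44.84 ft.
Hydraulic radius R = A/P = 146.8/44.84 = 3.273 ft.
From Manning's equation, S = [nQ / (1.486 A R^(2/3))]² = [0.012 × 4910 / (1.486 × 146.8 × 3.273^(2/3))]² = 0.015.

S = 0.015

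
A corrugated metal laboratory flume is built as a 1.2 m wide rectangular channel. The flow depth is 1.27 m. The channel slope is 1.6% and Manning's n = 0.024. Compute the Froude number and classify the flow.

Flow area A = b·y = 1.2 × 1.27 = 1.524 m². Wetted perimeter P = b + 2y = 1.2 + 2×1.27 = 3.74 m.
Hydraulic radius R = A/P = 1.524/3.74 = 0.4075 m.
V = (1/n) R^(2/3) √S = (1/0.024) × 0.4075^(2/3) × √0.016 = 2.897 m/s. Hydraulic depth D_h = A/T = 1.524/1.2 = 1.27 m.
Froude number Fr = V/√(g·D_h) = 2.897/√(9.81×1.27) = 0.821, which is less than 1, so the flow is subcritical.

subcritical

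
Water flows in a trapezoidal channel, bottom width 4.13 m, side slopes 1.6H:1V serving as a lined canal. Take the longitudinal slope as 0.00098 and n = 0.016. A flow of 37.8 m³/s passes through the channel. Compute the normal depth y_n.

y_n = 2.13 m

Manning's equation rearranged: A R^(2/3) = nQ / (1·√S) = 0.016 × 37.8 / (√0.00098) = 19.32.
Trying y = 1.81 m: A R^(2/3) = 14.04 — short.
Trying y = 2.71 m: A R^(2/3) = 31.36 — over.
Trying y = 2.13 m: A R^(2/3) = 19.32 — close enough.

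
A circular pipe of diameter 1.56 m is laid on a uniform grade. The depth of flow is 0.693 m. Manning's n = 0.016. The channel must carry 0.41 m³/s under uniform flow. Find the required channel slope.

S = 0.000249

For a circular section of diameter D = 1.56 m at depth y = 0.693 m, the central angle is θ = 2 arccos(1 − 2y/D) = 2.918 rad. Then A = (D²/8)(θ − sin θ) = 0.8202 m² and P = Dθ/2 = 2.276 m.
Hydraulic radius R = A/P = 0.8202/2.276 = 0.3604 m.
From Manning's equation, S = [nQ / (1 A R^(2/3))]² = [0.016 × 0.41 / (1 × 0.8202 × 0.3604^(2/3))]² = 0.000249.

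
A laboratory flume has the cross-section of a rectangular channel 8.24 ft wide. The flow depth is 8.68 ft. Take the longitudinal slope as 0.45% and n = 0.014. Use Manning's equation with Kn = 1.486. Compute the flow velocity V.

Flow area A = b·y = 8.24 × 8.68 = 71.52 ft². Wetted perimeter P = b + 2y = 8.24 + 2×8.68 = 25.6 ft.
Hydraulic radius R = A/P = 71.52/25.6 = 2.794 ft.
From Manning's equation, V = (1.486/n) R^(2/3) S^(1/2) = (1.486/0.014) × 2.794^(2/3) × 0.0045^(1/2) = 14.1 ft/s.

V = 14.1 ft/s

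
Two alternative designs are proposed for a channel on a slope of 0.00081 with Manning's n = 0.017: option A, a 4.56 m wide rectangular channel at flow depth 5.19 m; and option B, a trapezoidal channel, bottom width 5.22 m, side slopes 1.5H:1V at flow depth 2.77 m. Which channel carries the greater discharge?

channel B

Channel A: Flow area A = b·y = 4.56 × 5.19 = 23.67 m². Wetted perimeter P = b + 2y = 4.56 + 2×5.19 = 14.94 m. Hydraulic radius R = A/P = 23.67/14.94 = 1.584 m. Q_A = (1/0.017)·23.67·1.584^(2/3)·√0.00081 = 53.84 m³/s.
Channel B: With bottom width b = 5.22 m and side slope z = 1.5: A = (b + zy)y = (5.22 + 1.5×2.77)×2.77 = 25.97 m²; P = b + 2y√(1+z²) = 5.22 + 2×2.77×1.803 = 15.21 m. Hydraulic radius R = A/P = 25.97/15.21 = 1.708 m. Q_B = (1/0.017)·25.97·1.708^(2/3)·√0.00081 = 62.11 m³/s.
Q_A = 53.84 m³/s vs Q_B = 62.11 m³/s, so channel B carries more.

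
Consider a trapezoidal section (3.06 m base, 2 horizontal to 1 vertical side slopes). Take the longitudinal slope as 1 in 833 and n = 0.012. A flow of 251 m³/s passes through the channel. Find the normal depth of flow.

Manning's equation rearranged: A R^(2/3) = nQ / (1·√S) = 0.012 × 251 / (√0.0012) = 86.93.
Trying y = 5.05 m: A R^(2/3) = 125.4 — over.
Trying y = 3.29 m: A R^(2/3) = 46.66 — short.
Trying y = 4.32 m: A R^(2/3) = 87.01 — ≈ 86.93.

y_n = 4.32 m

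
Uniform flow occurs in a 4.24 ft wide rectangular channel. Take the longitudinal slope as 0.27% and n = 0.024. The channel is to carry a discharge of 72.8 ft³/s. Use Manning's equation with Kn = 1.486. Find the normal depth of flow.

Manning's equation rearranged: A R^(2/3) = nQ / (1.486·√S) = 0.024 × 72.8 / (1.486 × √0.0027) = 22.63.
At y = 4.8 ft: A R^(2/3) = 26.32 — too large.
At y = 3.26 ft: A R^(2/3) = 16.33 — too small.
At y = 4.24 ft: A R^(2/3) = 22.64 — close enough.

y_n = 4.24 ft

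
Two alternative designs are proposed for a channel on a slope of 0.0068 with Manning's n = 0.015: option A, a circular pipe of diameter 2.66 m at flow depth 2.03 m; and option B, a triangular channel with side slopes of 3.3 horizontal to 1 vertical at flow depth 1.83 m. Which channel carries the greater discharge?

channel B

Channel A: For a circular section of diameter D = 2.66 m at depth y = 2.03 m, the central angle is θ = 2 arccos(1 − 2y/D) = 4.25 rad. Then A = (D²/8)(θ − sin θ) = 4.551 m² and P = Dθ/2 = 5.653 m. Hydraulic radius R = A/P = 4.551/5.653 = 0.805 m. Q_A = (1/0.015)·4.551·0.805^(2/3)·√0.0068 = 21.65 m³/s.
Channel B: For a triangular section with side slope z = 3.3: A = zy² = 3.3×1.83² = 11.05 m²; P = 2y√(1+z²) = 2×1.83×3.448 = 12.62 m. Hydraulic radius R = A/P = 11.05/12.62 = 0.8757 m. Q_B = (1/0.015)·11.05·0.8757^(2/3)·√0.0068 = 55.61 m³/s.
Q_A = 21.65 m³/s vs Q_B = 55.61 m³/s, so channel B carries more.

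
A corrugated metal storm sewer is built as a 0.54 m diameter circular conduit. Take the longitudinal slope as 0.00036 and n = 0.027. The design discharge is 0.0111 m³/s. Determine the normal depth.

y_n = 0.189 m

Manning's equation rearranged: A R^(2/3) = nQ / (1·√S) = 0.027 × 0.0111 / (√0.00036) = 0.0158.
Trying y = 0.135 m: A R^(2/3) = 0.008256 — too small.
Trying y = 0.241 m: A R^(2/3) = 0.02474 — too large.
Trying y = 0.189 m: A R^(2/3) = 0.01585 — matches.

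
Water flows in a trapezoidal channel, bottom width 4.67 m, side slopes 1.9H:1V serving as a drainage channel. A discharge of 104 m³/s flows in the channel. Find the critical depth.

y_c = 2.62 m

At critical depth, Q² T / (g A³) = 1, i.e. A³/T = Q²/g = 104²/9.81 = 1103.
At y = 3.01 m: A³/T = 1898 — too large.
At y = 2.04 m: A³/T = 426.6 — too small.
At y = 2.62 m: A³/T = 1104 — ≈ 1103.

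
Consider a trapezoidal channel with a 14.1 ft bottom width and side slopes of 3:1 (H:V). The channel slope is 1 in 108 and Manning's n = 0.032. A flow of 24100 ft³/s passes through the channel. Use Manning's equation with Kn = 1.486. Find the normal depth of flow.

y_n = 17.8 ft

Manning's equation rearranged: A R^(2/3) = nQ / (1.486·√S) = 0.032 × 24100 / (1.486 × √0.009259) = 5393.
At y = 21.3 ft: A R^(2/3) = 8299 — too large.
At y = 14.1 ft: A R^(2/3) = 3101 — too small.
At y = 17.8 ft: A R^(2/3) = 5384 — close enough.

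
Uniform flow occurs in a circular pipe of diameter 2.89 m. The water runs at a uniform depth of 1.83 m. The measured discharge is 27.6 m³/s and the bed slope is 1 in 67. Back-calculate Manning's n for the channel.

For a circular section of diameter D = 2.89 m at depth y = 1.83 m, the central angle is θ = 2 arccos(1 − 2y/D) = 3.681 rad. Then A = (D²/8)(θ − sin θ) = 4.379 m² and P = Dθ/2 = 5.319 m.
Hydraulic radius R = A/P = 4.379/5.319 = 0.8233 m.
Rearranging Manning's equation: n = (1/Q) A R^(2/3) S^(1/2) = (1/27.6) × 4.379 × 0.8233^(2/3) × √0.01493 = 0.017.

n = 0.017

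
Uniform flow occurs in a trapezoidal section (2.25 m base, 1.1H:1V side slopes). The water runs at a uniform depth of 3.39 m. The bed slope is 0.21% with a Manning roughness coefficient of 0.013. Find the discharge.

With bottom width b = 2.25 m and side slope z = 1.1: A = (b + zy)y = (2.25 + 1.1×3.39)×3.39 = 20.27 m²; P = b + 2y√(1+z²) = 2.25 + 2×3.39×1.487 = 12.33 m.
Hydraulic radius R = A/P = 20.27/12.33 = 1.644 m.
Manning's equation: Q = (1/n) A R^(2/3) S^(1/2) = (1/0.013) × 20.27 × 1.644^(2/3) × 0.0021^(1/2) = 99.5 m³/s.

Q = 99.5 m³/s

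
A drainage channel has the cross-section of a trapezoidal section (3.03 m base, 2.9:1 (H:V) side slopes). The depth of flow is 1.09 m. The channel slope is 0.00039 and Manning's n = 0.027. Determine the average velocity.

With bottom width b = 3.03 m and side slope z = 2.9: A = (b + zy)y = (3.03 + 2.9×1.09)×1.09 = 6.748 m²; P = b + 2y√(1+z²) = 3.03 + 2×1.09×3.068 = 9.717 m.
Hydraulic radius R = A/P = 6.748/9.717 = 0.6945 m.
From Manning's equation, V = (1/n) R^(2/3) S^(1/2) = (1/0.027) × 0.6945^(2/3) × 0.00039^(1/2) = 0.574 m/s.

V = 0.574 m/s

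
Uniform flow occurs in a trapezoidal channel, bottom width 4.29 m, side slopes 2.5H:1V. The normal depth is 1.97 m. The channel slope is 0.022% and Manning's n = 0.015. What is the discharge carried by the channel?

With bottom width b = 4.29 m and side slope z = 2.5: A = (b + zy)y = (4.29 + 2.5×1.97)×1.97 = 18.15 m²; P = b + 2y√(1+z²) = 4.29 + 2×1.97×2.693 = 14.9 m.
Hydraulic radius R = A/P = 18.15/14.9 = 1.218 m.
Manning's equation: Q = (1/n) A R^(2/3) S^(1/2) = (1/0.015) × 18.15 × 1.218^(2/3) × 0.00022^(1/2) = 20.5 m³/s.

Q = 20.5 m³/s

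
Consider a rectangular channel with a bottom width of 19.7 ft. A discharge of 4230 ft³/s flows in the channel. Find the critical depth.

y_c = 11.3 ft

For a rectangular channel, critical depth y_c = (q²/g)^(1/3) where q = Q/b = 4230/19.7 = 214.7 ft²/s.
So y_c = (214.7²/32.2)^(1/3) = 11.3 ft.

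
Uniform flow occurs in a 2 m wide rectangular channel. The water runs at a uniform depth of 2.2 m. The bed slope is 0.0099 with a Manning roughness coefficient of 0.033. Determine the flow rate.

Q = 10.3 m³/s

Flow area A = b·y = 2 × 2.2 = 4.4 m². Wetted perimeter P = b + 2y = 2 + 2×2.2 = 6.4 m.
Hydraulic radius R = A/P = 4.4/6.4 = 0.6875 m.
Manning's equation: Q = (1/n) A R^(2/3) S^(1/2) = (1/0.033) × 4.4 × 0.6875^(2/3) × 0.0099^(1/2) = 10.3 m³/s.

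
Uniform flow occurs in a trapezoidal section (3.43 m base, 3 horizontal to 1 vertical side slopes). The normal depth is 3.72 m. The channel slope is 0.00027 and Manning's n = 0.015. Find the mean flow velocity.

V = 1.75 m/s

With bottom width b = 3.43 m and side slope z = 3: A = (b + zy)y = (3.43 + 3×3.72)×3.72 = 54.27 m²; P = b + 2y√(1+z²) = 3.43 + 2×3.72×3.162 = 26.96 m.
Hydraulic radius R = A/P = 54.27/26.96 = 2.013 m.
From Manning's equation, V = (1/n) R^(2/3) S^(1/2) = (1/0.015) × 2.013^(2/3) × 0.00027^(1/2) = 1.75 m/s.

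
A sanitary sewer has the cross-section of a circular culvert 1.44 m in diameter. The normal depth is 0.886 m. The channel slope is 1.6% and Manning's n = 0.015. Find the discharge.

Q = 4.85 m³/s

For a circular section of diameter D = 1.44 m at depth y = 0.886 m, the central angle is θ = 2 arccos(1 − 2y/D) = 3.607 rad. Then A = (D²/8)(θ − sin θ) = 1.051 m² and P = Dθ/2 = 2.597 m.
Hydraulic radius R = A/P = 1.051/2.597 = 0.4048 m.
Manning's equation: Q = (1/n) A R^(2/3) S^(1/2) = (1/0.015) × 1.051 × 0.4048^(2/3) × 0.016^(1/2) = 4.85 m³/s.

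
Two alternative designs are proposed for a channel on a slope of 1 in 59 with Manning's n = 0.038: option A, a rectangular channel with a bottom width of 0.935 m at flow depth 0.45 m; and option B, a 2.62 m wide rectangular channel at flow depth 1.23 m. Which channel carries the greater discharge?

channel B

Channel A: Flow area A = b·y = 0.935 × 0.45 = 0.4208 m². Wetted perimeter P = b + 2y = 0.935 + 2×0.45 = 1.835 m. Hydraulic radius R = A/P = 0.4208/1.835 = 0.2293 m. Q_A = (1/0.038)·0.4208·0.2293^(2/3)·√0.01695 = 0.54 m³/s.
Channel B: Flow area A = b·y = 2.62 × 1.23 = 3.223 m². Wetted perimeter P = b + 2y = 2.62 + 2×1.23 = 5.08 m. Hydraulic radius R = A/P = 3.223/5.08 = 0.6344 m. Q_B = (1/0.038)·3.223·0.6344^(2/3)·√0.01695 = 8.151 m³/s.
Q_A = 0.54 m³/s vs Q_B = 8.151 m³/s, so channel B carries more.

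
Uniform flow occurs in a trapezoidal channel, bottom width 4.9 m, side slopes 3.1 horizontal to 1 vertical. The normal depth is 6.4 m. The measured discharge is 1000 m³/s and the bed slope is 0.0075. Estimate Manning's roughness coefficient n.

n = 0.031

With bottom width b = 4.9 m and side slope z = 3.1: A = (b + zy)y = (4.9 + 3.1×6.4)×6.4 = 158.3 m²; P = b + 2y√(1+z²) = 4.9 + 2×6.4×3.257 = 46.59 m.
Hydraulic radius R = A/P = 158.3/46.59 = 3.398 m.
Rearranging Manning's equation: n = (1/Q) A R^(2/3) S^(1/2) = (1/1000) × 158.3 × 3.398^(2/3) × √0.0075 = 0.031.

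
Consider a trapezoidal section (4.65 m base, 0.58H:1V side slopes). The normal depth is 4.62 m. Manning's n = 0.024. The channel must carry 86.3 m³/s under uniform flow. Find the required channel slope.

With bottom width b = 4.65 m and side slope z = 0.58: A = (b + zy)y = (4.65 + 0.58×4.62)×4.62 = 33.86 m²; P = b + 2y√(1+z²) = 4.65 + 2×4.62×1.156 = 15.33 m.
Hydraulic radius R = A/P = 33.86/15.33 = 2.209 m.
From Manning's equation, S = [nQ / (1 A R^(2/3))]² = [0.024 × 86.3 / (1 × 33.86 × 2.209^(2/3))]² = 0.0013.

S = 0.0013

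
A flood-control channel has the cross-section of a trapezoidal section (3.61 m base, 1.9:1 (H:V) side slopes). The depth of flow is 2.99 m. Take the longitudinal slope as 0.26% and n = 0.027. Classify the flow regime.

With bottom width b = 3.61 m and side slope z = 1.9: A = (b + zy)y = (3.61 + 1.9×2.99)×2.99 = 27.78 m²; P = b + 2y√(1+z²) = 3.61 + 2×2.99×2.147 = 16.45 m.
Hydraulic radius R = A/P = 27.78/16.45 = 1.689 m.
V = (1/n) R^(2/3) √S = (1/0.027) × 1.689^(2/3) × √0.0026 = 2.678 m/s. Hydraulic depth D_h = A/T = 27.78/14.97 = 1.855 m.
Froude number Fr = V/√(g·D_h) = 2.678/√(9.81×1.855) = 0.628, which is less than 1, so the flow is subcritical.

subcritical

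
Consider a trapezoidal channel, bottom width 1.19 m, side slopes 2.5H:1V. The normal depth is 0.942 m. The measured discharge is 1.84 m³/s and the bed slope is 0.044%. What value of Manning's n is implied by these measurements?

n = 0.025

With bottom width b = 1.19 m and side slope z = 2.5: A = (b + zy)y = (1.19 + 2.5×0.942)×0.942 = 3.339 m²; P = b + 2y√(1+z²) = 1.19 + 2×0.942×2.693 = 6.263 m.
Hydraulic radius R = A/P = 3.339/6.263 = 0.5332 m.
Rearranging Manning's equation: n = (1/Q) A R^(2/3) S^(1/2) = (1/1.84) × 3.339 × 0.5332^(2/3) × √0.00044 = 0.025.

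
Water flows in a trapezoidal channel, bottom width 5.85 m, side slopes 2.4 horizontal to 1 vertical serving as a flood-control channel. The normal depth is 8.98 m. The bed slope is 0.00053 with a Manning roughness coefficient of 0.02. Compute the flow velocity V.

V = 3.22 m/s

With bottom width b = 5.85 m and side slope z = 2.4: A = (b + zy)y = (5.85 + 2.4×8.98)×8.98 = 246.1 m²; P = b + 2y√(1+z²) = 5.85 + 2×8.98×2.6 = 52.55 m.
Hydraulic radius R = A/P = 246.1/52.55 = 4.683 m.
From Manning's equation, V = (1/n) R^(2/3) S^(1/2) = (1/0.02) × 4.683^(2/3) × 0.00053^(1/2) = 3.22 m/s.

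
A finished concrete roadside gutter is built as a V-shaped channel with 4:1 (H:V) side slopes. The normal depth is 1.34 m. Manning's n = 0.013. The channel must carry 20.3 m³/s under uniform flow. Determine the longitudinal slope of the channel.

For a triangular section with side slope z = 4: A = zy² = 4×1.34² = 7.182 m²; P = 2y√(1+z²) = 2×1.34×4.123 = 11.05 m.
Hydraulic radius R = A/P = 7.182/11.05 = 0.65 m.
From Manning's equation, S = [nQ / (1 A R^(2/3))]² = [0.013 × 20.3 / (1 × 7.182 × 0.65^(2/3))]² = 0.0024.

S = 0.0024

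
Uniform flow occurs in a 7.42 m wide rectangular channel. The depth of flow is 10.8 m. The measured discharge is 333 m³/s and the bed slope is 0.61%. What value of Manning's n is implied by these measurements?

n = 0.037

Flow area A = b·y = 7.42 × 10.8 = 80.14 m². Wetted perimeter P = b + 2y = 7.42 + 2×10.8 = 29.02 m.
Hydraulic radius R = A/P = 80.14/29.02 = 2.761 m.
Rearranging Manning's equation: n = (1/Q) A R^(2/3) S^(1/2) = (1/333) × 80.14 × 2.761^(2/3) × √0.0061 = 0.037.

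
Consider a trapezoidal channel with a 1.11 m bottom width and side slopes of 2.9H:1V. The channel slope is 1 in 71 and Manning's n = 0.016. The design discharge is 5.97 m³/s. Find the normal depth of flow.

y_n = 0.582 m

Manning's equation rearranged: A R^(2/3) = nQ / (1·√S) = 0.016 × 5.97 / (√0.01408) = 0.8049.
At y = 0.519 m: A R^(2/3) = 0.6298 — too small.
At y = 0.723 m: A R^(2/3) = 1.296 — too large.
At y = 0.582 m: A R^(2/3) = 0.8054 — close enough.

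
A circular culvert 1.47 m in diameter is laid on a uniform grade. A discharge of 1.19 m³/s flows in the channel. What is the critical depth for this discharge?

y_c = 0.558 m

At critical depth, Q² T / (g A³) = 1, i.e. A³/T = Q²/g = 1.19²/9.81 = 0.1444.
Trying y = 0.607 m: A³/T = 0.1999 — high.
Trying y = 0.449 m: A³/T = 0.06249 — low.
Trying y = 0.558 m: A³/T = 0.1446 — matches.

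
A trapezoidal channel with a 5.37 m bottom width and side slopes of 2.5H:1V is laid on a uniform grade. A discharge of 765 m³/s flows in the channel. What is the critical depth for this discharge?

y_c = 6.2 m

At critical depth, Q² T / (g A³) = 1, i.e. A³/T = Q²/g = 765²/9.81 = 59660.
At y = 4.91 m: A³/T = 21730 — too small.
At y = 7.59 m: A³/T = 145600 — too large.
At y = 6.2 m: A³/T = 59570 — close enough.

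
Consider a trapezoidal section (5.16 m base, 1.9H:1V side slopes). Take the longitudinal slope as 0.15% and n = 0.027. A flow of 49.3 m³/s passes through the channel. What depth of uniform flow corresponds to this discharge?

Manning's equation rearranged: A R^(2/3) = nQ / (1·√S) = 0.027 × 49.3 / (√0.0015) = 34.37.
Try y = 2.78 m: A R^(2/3) = 41.31 — high.
Try y = 1.93 m: A R^(2/3) = 19.95 — low.
Try y = 2.54 m: A R^(2/3) = 34.39 — ≈ 34.37.

y_n = 2.54 m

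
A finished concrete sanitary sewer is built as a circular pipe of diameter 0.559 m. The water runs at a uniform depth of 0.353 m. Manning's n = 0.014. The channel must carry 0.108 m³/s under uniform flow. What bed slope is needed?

For a circular section of diameter D = 0.559 m at depth y = 0.353 m, the central angle is θ = 2 arccos(1 − 2y/D) = 3.674 rad. Then A = (D²/8)(θ − sin θ) = 0.1633 m² and P = Dθ/2 = 1.027 m.
Hydraulic radius R = A/P = 0.1633/1.027 = 0.1591 m.
From Manning's equation, S = [nQ / (1 A R^(2/3))]² = [0.014 × 0.108 / (1 × 0.1633 × 0.1591^(2/3))]² = 0.000995.

S = 0.000995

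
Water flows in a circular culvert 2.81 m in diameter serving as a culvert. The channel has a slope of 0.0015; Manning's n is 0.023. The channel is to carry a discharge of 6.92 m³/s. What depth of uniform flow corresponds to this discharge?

y_n = 1.97 m

Manning's equation rearranged: A R^(2/3) = nQ / (1·√S) = 0.023 × 6.92 / (√0.0015) = 4.109.
Trying y = 2.43 m: A R^(2/3) = 5.112 — too large.
Trying y = 1.76 m: A R^(2/3) = 3.512 — too small.
Trying y = 1.97 m: A R^(2/3) = 4.111 — close enough.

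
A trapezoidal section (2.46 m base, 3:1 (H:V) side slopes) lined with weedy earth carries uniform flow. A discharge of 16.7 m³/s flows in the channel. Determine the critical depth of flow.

y_c = 1.1 m

At critical depth, Q² T / (g A³) = 1, i.e. A³/T = Q²/g = 16.7²/9.81 = 28.43.
Trying y = 1.35 m: A³/T = 64.28 — over.
Trying y = 0.937 m: A³/T = 14.91 — short.
Trying y = 1.1 m: A³/T = 28.07 — matches.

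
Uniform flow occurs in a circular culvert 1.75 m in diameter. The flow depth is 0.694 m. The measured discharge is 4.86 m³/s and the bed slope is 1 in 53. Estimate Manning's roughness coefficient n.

For a circular section of diameter D = 1.75 m at depth y = 0.694 m, the central angle is θ = 2 arccos(1 − 2y/D) = 2.725 rad. Then A = (D²/8)(θ − sin θ) = 0.8882 m² and P = Dθ/2 = 2.384 m.
Hydraulic radius R = A/P = 0.8882/2.384 = 0.3725 m.
Rearranging Manning's equation: n = (1/Q) A R^(2/3) S^(1/2) = (1/4.86) × 0.8882 × 0.3725^(2/3) × √0.01887 = 0.013.

n = 0.013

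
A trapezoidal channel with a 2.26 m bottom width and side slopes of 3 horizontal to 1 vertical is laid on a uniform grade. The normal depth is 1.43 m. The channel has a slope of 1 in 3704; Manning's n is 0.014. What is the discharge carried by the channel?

With bottom width b = 2.26 m and side slope z = 3: A = (b + zy)y = (2.26 + 3×1.43)×1.43 = 9.366 m²; P = b + 2y√(1+z²) = 2.26 + 2×1.43×3.162 = 11.3 m.
Hydraulic radius R = A/P = 9.366/11.3 = 0.8286 m.
Manning's equation: Q = (1/n) A R^(2/3) S^(1/2) = (1/0.014) × 9.366 × 0.8286^(2/3) × 0.00027^(1/2) = 9.7 m³/s.

Q = 9.7 m³/s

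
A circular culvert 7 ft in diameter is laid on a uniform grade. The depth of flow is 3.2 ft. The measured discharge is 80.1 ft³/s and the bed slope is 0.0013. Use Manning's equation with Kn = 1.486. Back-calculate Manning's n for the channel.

For a circular section of diameter D = 7 ft at depth y = 3.2 ft, the central angle is θ = 2 arccos(1 − 2y/D) = 2.97 rad. Then A = (D²/8)(θ − sin θ) = 17.14 ft² and P = Dθ/2 = 10.39 ft.
Hydraulic radius R = A/P = 17.14/10.39 = 1.649 ft.
Rearranging Manning's equation: n = (1.486/Q) A R^(2/3) S^(1/2) = (1.486/80.1) × 17.14 × 1.649^(2/3) × √0.0013 = 0.016.

n = 0.016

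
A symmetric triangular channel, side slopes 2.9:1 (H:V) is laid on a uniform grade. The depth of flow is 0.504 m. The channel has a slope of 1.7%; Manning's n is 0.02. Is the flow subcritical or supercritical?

supercritical

For a triangular section with side slope z = 2.9: A = zy² = 2.9×0.504² = 0.7366 m²; P = 2y√(1+z²) = 2×0.504×3.068 = 3.092 m.
Hydraulic radius R = A/P = 0.7366/3.092 = 0.2382 m.
V = (1/n) R^(2/3) √S = (1/0.02) × 0.2382^(2/3) × √0.017 = 2.505 m/s. Hydraulic depth D_h = A/T = 0.7366/2.923 = 0.252 m.
Froude number Fr = V/√(g·D_h) = 2.505/√(9.81×0.252) = 1.59, which is greater than 1, so the flow is supercritical.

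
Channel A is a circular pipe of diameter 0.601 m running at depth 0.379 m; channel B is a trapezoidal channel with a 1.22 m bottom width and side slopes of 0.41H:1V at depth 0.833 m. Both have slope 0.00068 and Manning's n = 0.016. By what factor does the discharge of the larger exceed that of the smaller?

Channel A: For a circular section of diameter D = 0.601 m at depth y = 0.379 m, the central angle is θ = 2 arccos(1 − 2y/D) = 3.67 rad. Then A = (D²/8)(θ − sin θ) = 0.1885 m² and P = Dθ/2 = 1.103 m. Hydraulic radius R = A/P = 0.1885/1.103 = 0.1709 m. Q_A = (1/0.016)·0.1885·0.1709^(2/3)·√0.00068 = 0.0946 m³/s.
Channel B: With bottom width b = 1.22 m and side slope z = 0.41: A = (b + zy)y = (1.22 + 0.41×0.833)×0.833 = 1.301 m²; P = b + 2y√(1+z²) = 1.22 + 2×0.833×1.081 = 3.021 m. Hydraulic radius R = A/P = 1.301/3.021 = 0.4306 m. Q_B = (1/0.016)·1.301·0.4306^(2/3)·√0.00068 = 1.209 m³/s.
The larger discharge is 1.209 m³/s and the smaller is 0.0946 m³/s; the ratio is 12.8.

12.8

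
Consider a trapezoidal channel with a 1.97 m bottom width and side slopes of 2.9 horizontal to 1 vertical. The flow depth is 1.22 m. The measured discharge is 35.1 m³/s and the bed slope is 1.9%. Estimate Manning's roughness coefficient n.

n = 0.021

With bottom width b = 1.97 m and side slope z = 2.9: A = (b + zy)y = (1.97 + 2.9×1.22)×1.22 = 6.72 m²; P = b + 2y√(1+z²) = 1.97 + 2×1.22×3.068 = 9.455 m.
Hydraulic radius R = A/P = 6.72/9.455 = 0.7107 m.
Rearranging Manning's equation: n = (1/Q) A R^(2/3) S^(1/2) = (1/35.1) × 6.72 × 0.7107^(2/3) × √0.019 = 0.021.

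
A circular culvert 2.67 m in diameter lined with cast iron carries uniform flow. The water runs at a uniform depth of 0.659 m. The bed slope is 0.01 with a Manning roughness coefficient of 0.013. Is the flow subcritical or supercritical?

For a circular section of diameter D = 2.67 m at depth y = 0.659 m, the central angle is θ = 2 arccos(1 − 2y/D) = 2.08 rad. Then A = (D²/8)(θ − sin θ) = 1.075 m² and P = Dθ/2 = 2.776 m.
Hydraulic radius R = A/P = 1.075/2.776 = 0.3872 m.
V = (1/n) R^(2/3) √S = (1/0.013) × 0.3872^(2/3) × √0.01 = 4.086 m/s. Hydraulic depth D_h = A/T = 1.075/2.302 = 0.4669 m.
Froude number Fr = V/√(g·D_h) = 4.086/√(9.81×0.4669) = 1.91, which is greater than 1, so the flow is supercritical.

supercritical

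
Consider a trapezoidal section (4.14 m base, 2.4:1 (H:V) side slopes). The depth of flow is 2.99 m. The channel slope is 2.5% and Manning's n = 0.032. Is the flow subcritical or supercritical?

With bottom width b = 4.14 m and side slope z = 2.4: A = (b + zy)y = (4.14 + 2.4×2.99)×2.99 = 33.83 m²; P = b + 2y√(1+z²) = 4.14 + 2×2.99×2.6 = 19.69 m.
Hydraulic radius R = A/P = 33.83/19.69 = 1.719 m.
V = (1/n) R^(2/3) √S = (1/0.032) × 1.719^(2/3) × √0.025 = 7.089 m/s. Hydraulic depth D_h = A/T = 33.83/18.49 = 1.83 m.
Froude number Fr = V/√(g·D_h) = 7.089/√(9.81×1.83) = 1.67, which is greater than 1, so the flow is supercritical.

supercritical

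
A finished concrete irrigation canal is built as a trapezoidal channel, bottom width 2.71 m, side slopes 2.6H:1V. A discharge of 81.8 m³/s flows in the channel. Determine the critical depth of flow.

At critical depth, Q² T / (g A³) = 1, i.e. A³/T = Q²/g = 81.8²/9.81 = 682.1.
Try y = 2.64 m: A³/T = 982.3 — over.
Try y = 1.82 m: A³/T = 204.1 — short.
Try y = 2.43 m: A³/T = 688 — close enough.

y_c = 2.43 m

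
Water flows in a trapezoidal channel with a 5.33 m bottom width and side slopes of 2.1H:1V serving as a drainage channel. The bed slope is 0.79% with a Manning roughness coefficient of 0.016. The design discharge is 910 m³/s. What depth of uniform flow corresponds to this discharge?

Manning's equation rearranged: A R^(2/3) = nQ / (1·√S) = 0.016 × 910 / (√0.0079) = 163.8.
At y = 5.88 m: A R^(2/3) = 224.8 — high.
At y = 3.63 m: A R^(2/3) = 77.51 — low.
At y = 5.11 m: A R^(2/3) = 163.8 — ≈ 163.8.

y_n = 5.11 m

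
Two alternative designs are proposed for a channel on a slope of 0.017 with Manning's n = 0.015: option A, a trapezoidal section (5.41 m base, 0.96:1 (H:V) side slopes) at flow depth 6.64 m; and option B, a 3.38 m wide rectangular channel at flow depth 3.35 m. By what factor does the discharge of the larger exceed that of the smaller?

14.1

Channel A: With bottom width b = 5.41 m and side slope z = 0.96: A = (b + zy)y = (5.41 + 0.96×6.64)×6.64 = 78.25 m²; P = b + 2y√(1+z²) = 5.41 + 2×6.64×1.386 = 23.82 m. Hydraulic radius R = A/P = 78.25/23.82 = 3.285 m. Q_A = (1/0.015)·78.25·3.285^(2/3)·√0.017 = 1503 m³/s.
Channel B: Flow area A = b·y = 3.38 × 3.35 = 11.32 m². Wetted perimeter P = b + 2y = 3.38 + 2×3.35 = 10.08 m. Hydraulic radius R = A/P = 11.32/10.08 = 1.123 m. Q_B = (1/0.015)·11.32·1.123^(2/3)·√0.017 = 106.4 m³/s.
The larger discharge is 1503 m³/s and the smaller is 106.4 m³/s; the ratio is 14.1.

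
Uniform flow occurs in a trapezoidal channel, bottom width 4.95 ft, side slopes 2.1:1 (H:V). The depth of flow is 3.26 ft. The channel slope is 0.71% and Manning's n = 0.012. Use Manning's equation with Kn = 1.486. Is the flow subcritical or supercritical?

supercritical

With bottom width b = 4.95 ft and side slope z = 2.1: A = (b + zy)y = (4.95 + 2.1×3.26)×3.26 = 38.45 ft²; P = b + 2y√(1+z²) = 4.95 + 2×3.26×2.326 = 20.12 ft.
Hydraulic radius R = A/P = 38.45/20.12 = 1.912 ft.
V = (1.486/n) R^(2/3) √S = (1.486/0.012) × 1.912^(2/3) × √0.0071 = 16.07 ft/s. Hydraulic depth D_h = A/T = 38.45/18.64 = 2.063 ft.
Froude number Fr = V/√(g·D_h) = 16.07/√(32.2×2.063) = 1.97, which is greater than 1, so the flow is supercritical.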